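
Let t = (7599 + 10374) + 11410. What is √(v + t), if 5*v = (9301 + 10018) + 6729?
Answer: √864815/5 ≈ 185.99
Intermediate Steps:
t = 29383 (t = 17973 + 11410 = 29383)
v = 26048/5 (v = ((9301 + 10018) + 6729)/5 = (19319 + 6729)/5 = (⅕)*26048 = 26048/5 ≈ 5209.6)
√(v + t) = √(26048/5 + 29383) = √(172963/5) = √864815/5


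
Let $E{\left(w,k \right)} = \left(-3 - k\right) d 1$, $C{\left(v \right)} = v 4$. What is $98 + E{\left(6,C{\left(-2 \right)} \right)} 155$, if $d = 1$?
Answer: $873$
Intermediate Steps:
$C{\left(v \right)} = 4 v$
$E{\left(w,k \right)} = -3 - k$ ($E{\left(w,k \right)} = \left(-3 - k\right) 1 \cdot 1 = \left(-3 - k\right) 1 = -3 - k$)
$98 + E{\left(6,C{\left(-2 \right)} \right)} 155 = 98 + \left(-3 - 4 \left(-2\right)\right) 155 = 98 + \left(-3 - -8\right) 155 = 98 + \left(-3 + 8\right) 155 = 98 + 5 \cdot 155 = 98 + 775 = 873$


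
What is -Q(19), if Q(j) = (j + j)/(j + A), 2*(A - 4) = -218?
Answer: 19/43 ≈ 0.44186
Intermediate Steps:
A = -105 (A = 4 + (½)*(-218) = 4 - 109 = -105)
Q(j) = 2*j/(-105 + j) (Q(j) = (j + j)/(j - 105) = (2*j)/(-105 + j) = 2*j/(-105 + j))
-Q(19) = -2*19/(-105 + 19) = -2*19/(-86) = -2*19*(-1)/86 = -1*(-19/43) = 19/43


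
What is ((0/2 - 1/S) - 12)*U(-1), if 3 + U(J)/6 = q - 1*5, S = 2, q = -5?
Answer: 975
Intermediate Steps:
U(J) = -78 (U(J) = -18 + 6*(-5 - 1*5) = -18 + 6*(-5 - 5) = -18 + 6*(-10) = -18 - 60 = -78)
((0/2 - 1/S) - 12)*U(-1) = ((0/2 - 1/2) - 12)*(-78) = ((0*(½) - 1*½) - 12)*(-78) = ((0 - ½) - 12)*(-78) = (-½ - 12)*(-78) = -25/2*(-78) = 975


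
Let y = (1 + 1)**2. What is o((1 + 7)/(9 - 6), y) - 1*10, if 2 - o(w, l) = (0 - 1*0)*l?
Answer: -8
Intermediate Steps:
y = 4 (y = 2**2 = 4)
o(w, l) = 2 (o(w, l) = 2 - (0 - 1*0)*l = 2 - (0 + 0)*l = 2 - 0*l = 2 - 1*0 = 2 + 0 = 2)
o((1 + 7)/(9 - 6), y) - 1*10 = 2 - 1*10 = 2 - 10 = -8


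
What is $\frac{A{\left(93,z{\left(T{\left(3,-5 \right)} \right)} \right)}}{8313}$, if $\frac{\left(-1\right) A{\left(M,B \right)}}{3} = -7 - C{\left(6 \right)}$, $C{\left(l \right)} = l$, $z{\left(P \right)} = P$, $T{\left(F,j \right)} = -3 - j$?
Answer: $\frac{13}{2771} \approx 0.0046914$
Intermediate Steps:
$A{\left(M,B \right)} = 39$ ($A{\left(M,B \right)} = - 3 \left(-7 - 6\right) = \left(-3\right) \left(-13\right) = 39$)
$\frac{A{\left(93,z{\left(T{\left(3,-5 \right)} \right)} \right)}}{8313} = \frac{39}{8313} = 39 \cdot \frac{1}{8313} = \frac{13}{2771}$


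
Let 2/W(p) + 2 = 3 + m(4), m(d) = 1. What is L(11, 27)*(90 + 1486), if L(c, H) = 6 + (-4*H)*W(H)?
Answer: -160752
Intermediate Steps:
W(p) = 1 (W(p) = 2/(-2 + (3 + 1)) = 2/(-2 + 4) = 2/2 = 2*(½) = 1)
L(c, H) = 6 - 4*H (L(c, H) = 6 - 4*H*1 = 6 - 4*H)
L(11, 27)*(90 + 1486) = (6 - 4*27)*(90 + 1486) = (6 - 108)*1576 = -102*1576 = -160752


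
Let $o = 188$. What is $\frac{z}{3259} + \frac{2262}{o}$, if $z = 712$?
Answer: $\frac{3752857}{306346} \approx 12.25$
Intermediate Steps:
$\frac{z}{3259} + \frac{2262}{o} = \frac{712}{3259} + \frac{2262}{188} = 712 \cdot \frac{1}{3259} + 2262 \cdot \frac{1}{188} = \frac{712}{3259} + \frac{1131}{94} = \frac{3752857}{306346}$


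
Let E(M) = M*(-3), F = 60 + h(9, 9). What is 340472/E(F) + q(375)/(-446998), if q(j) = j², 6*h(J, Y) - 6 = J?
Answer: -304433340487/167624250 ≈ -1816.2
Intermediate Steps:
h(J, Y) = 1 + J/6
F = 125/2 (F = 60 + (1 + (⅙)*9) = 60 + (1 + 3/2) = 60 + 5/2 = 125/2 ≈ 62.500)
E(M) = -3*M
340472/E(F) + q(375)/(-446998) = 340472/((-3*125/2)) + 375²/(-446998) = 340472/(-375/2) + 140625*(-1/446998) = 340472*(-2/375) - 140625/446998 = -680944/375 - 140625/446998 = -304433340487/167624250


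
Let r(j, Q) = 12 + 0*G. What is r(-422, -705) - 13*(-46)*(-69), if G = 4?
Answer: -41250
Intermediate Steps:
r(j, Q) = 12 (r(j, Q) = 12 + 0*4 = 12 + 0 = 12)
r(-422, -705) - 13*(-46)*(-69) = 12 - 13*(-46)*(-69) = 12 + 598*(-69) = 12 - 41262 = -41250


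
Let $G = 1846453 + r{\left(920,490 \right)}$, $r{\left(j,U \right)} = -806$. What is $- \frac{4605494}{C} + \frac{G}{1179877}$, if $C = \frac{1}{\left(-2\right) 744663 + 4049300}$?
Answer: $- \frac{13910684815419884165}{1179877} \approx -1.179 \cdot 10^{13}$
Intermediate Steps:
$C = \frac{1}{2559974}$ ($C = \frac{1}{-1489326 + 4049300} = \frac{1}{2559974} \approx 3.9063 \cdot 10^{-7}$)
$G = 1845647$ ($G = 1846453 - 806 = 1845647$)
$- \frac{4605494}{C} + \frac{G}{1179877} = - 4605494 \frac{1}{\frac{1}{2559974}} + \frac{1845647}{1179877} = \left(-4605494\right) 2559974 + 1845647 \cdot \frac{1}{1179877} = -11789944897156 + \frac{1845647}{1179877} = - \frac{13910684815419884165}{1179877}$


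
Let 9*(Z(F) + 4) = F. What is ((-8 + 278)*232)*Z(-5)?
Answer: -285360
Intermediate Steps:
Z(F) = -4 + F/9
((-8 + 278)*232)*Z(-5) = ((-8 + 278)*232)*(-4 + (1/9)*(-5)) = (270*232)*(-4 - 5/9) = 62640*(-41/9) = -285360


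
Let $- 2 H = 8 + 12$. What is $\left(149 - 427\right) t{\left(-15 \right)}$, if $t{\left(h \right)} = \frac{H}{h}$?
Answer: $- \frac{556}{3} \approx -185.33$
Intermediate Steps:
$H = -10$ ($H = - \frac{8 + 12}{2} = \left(- \frac{1}{2}\right) 20 = -10$)
$t{\left(h \right)} = - \frac{10}{h}$
$\left(149 - 427\right) t{\left(-15 \right)} = \left(149 - 427\right) \left(- \frac{10}{-15}\right) = - 278 \left(\left(-10\right) \left(- \frac{1}{15}\right)\right) = \left(-278\right) \frac{2}{3} = - \frac{556}{3}$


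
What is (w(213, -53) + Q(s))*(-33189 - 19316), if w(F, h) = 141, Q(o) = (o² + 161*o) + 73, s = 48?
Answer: -537966230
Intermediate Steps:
Q(o) = 73 + o² + 161*o
(w(213, -53) + Q(s))*(-33189 - 19316) = (141 + (73 + 48² + 161*48))*(-33189 - 19316) = (141 + (73 + 2304 + 7728))*(-52505) = (141 + 10105)*(-52505) = 10246*(-52505) = -537966230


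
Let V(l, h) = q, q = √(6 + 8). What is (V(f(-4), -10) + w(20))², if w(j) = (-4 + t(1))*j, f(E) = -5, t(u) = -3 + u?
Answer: (-120 + √14)² ≈ 13516.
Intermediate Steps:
w(j) = -6*j (w(j) = (-4 + (-3 + 1))*j = (-4 - 2)*j = -6*j)
q = √14 ≈ 3.7417
V(l, h) = √14
(V(f(-4), -10) + w(20))² = (√14 - 6*20)² = (√14 - 120)² = (-120 + √14)²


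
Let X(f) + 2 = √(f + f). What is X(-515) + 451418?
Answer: 451416 + I*√1030 ≈ 4.5142e+5 + 32.094*I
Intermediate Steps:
X(f) = -2 + √2*√f (X(f) = -2 + √(f + f) = -2 + √(2*f) = -2 + √2*√f)
X(-515) + 451418 = (-2 + √2*√(-515)) + 451418 = (-2 + √2*(I*√515)) + 451418 = (-2 + I*√1030) + 451418 = 451416 + I*√1030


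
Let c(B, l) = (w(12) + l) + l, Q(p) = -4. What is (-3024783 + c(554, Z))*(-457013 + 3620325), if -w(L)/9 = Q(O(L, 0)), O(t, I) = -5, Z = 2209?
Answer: -9554242969648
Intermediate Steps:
w(L) = 36 (w(L) = -9*(-4) = 36)
c(B, l) = 36 + 2*l (c(B, l) = (36 + l) + l = 36 + 2*l)
(-3024783 + c(554, Z))*(-457013 + 3620325) = (-3024783 + (36 + 2*2209))*(-457013 + 3620325) = (-3024783 + (36 + 4418))*3163312 = (-3024783 + 4454)*3163312 = -3020329*3163312 = -9554242969648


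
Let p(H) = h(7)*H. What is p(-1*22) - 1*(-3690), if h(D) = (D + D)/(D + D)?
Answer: 3668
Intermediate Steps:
h(D) = 1 (h(D) = (2*D)/((2*D)) = (2*D)*(1/(2*D)) = 1)
p(H) = H (p(H) = 1*H = H)
p(-1*22) - 1*(-3690) = -1*22 - 1*(-3690) = -22 + 3690 = 3668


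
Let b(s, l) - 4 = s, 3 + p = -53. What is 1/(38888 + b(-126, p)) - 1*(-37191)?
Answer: 1441746307/38766 ≈ 37191.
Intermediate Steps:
p = -56 (p = -3 - 53 = -56)
b(s, l) = 4 + s
1/(38888 + b(-126, p)) - 1*(-37191) = 1/(38888 + (4 - 126)) - 1*(-37191) = 1/(38888 - 122) + 37191 = 1/38766 + 37191 = 1441746307/38766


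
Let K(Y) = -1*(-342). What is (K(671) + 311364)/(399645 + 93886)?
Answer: 311706/493531 ≈ 0.63158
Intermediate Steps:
K(Y) = 342
(K(671) + 311364)/(399645 + 93886) = (342 + 311364)/(399645 + 93886) = 311706/493531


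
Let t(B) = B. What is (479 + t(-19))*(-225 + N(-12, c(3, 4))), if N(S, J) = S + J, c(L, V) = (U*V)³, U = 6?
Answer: 6250020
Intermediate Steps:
c(L, V) = 216*V³ (c(L, V) = (6*V)³ = 216*V³)
N(S, J) = J + S
(479 + t(-19))*(-225 + N(-12, c(3, 4))) = (479 - 19)*(-225 + (216*4³ - 12)) = 460*(-225 + (216*64 - 12)) = 460*(-225 + (13824 - 12)) = 460*(-225 + 13812) = 460*13587 = 6250020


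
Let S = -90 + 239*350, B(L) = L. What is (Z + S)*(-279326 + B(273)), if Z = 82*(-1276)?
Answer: 5880204816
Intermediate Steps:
Z = -104632
S = 83560 (S = -90 + 83650 = 83560)
(Z + S)*(-279326 + B(273)) = (-104632 + 83560)*(-279326 + 273) = -21072*(-279053) = 5880204816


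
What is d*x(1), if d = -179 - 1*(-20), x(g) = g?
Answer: -159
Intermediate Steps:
d = -159 (d = -179 + 20 = -159)
d*x(1) = -159*1 = -159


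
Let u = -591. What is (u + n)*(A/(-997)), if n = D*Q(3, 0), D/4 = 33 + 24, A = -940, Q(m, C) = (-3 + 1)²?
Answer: 301740/997 ≈ 302.65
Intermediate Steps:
Q(m, C) = 4 (Q(m, C) = (-2)² = 4)
D = 228 (D = 4*(33 + 24) = 4*57 = 228)
n = 912 (n = 228*4 = 912)
(u + n)*(A/(-997)) = (-591 + 912)*(-940/(-997)) = 321*(-940*(-1/997)) = 321*(940/997) = 301740/997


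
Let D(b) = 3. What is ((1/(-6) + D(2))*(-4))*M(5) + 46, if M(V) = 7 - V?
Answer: 70/3 ≈ 23.333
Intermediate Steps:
((1/(-6) + D(2))*(-4))*M(5) + 46 = ((1/(-6) + 3)*(-4))*(7 - 1*5) + 46 = ((-1/6 + 3)*(-4))*(7 - 5) + 46 = ((17/6)*(-4))*2 + 46 = -34/3*2 + 46 = -68/3 + 46 = 70/3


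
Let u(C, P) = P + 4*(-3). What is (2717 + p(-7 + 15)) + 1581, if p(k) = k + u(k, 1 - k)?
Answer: 4287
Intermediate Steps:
u(C, P) = -12 + P (u(C, P) = P - 12 = -12 + P)
p(k) = -11 (p(k) = k + (-12 + (1 - k)) = k + (-11 - k) = -11)
(2717 + p(-7 + 15)) + 1581 = (2717 - 11) + 1581 = 2706 + 1581 = 4287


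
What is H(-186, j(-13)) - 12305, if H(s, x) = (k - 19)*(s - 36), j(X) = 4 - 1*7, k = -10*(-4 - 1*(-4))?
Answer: -8087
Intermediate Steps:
k = 0 (k = -10*(-4 + 4) = -10*0 = 0)
j(X) = -3 (j(X) = 4 - 7 = -3)
H(s, x) = 684 - 19*s (H(s, x) = (0 - 19)*(s - 36) = -19*(-36 + s) = 684 - 19*s)
H(-186, j(-13)) - 12305 = (684 - 19*(-186)) - 12305 = (684 + 3534) - 12305 = 4218 - 12305 = -8087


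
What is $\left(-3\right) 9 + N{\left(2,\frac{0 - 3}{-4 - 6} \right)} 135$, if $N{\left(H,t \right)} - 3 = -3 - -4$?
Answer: $513$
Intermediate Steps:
$N{\left(H,t \right)} = 4$ ($N{\left(H,t \right)} = 3 - -1 = 3 + \left(-3 + 4\right) = 3 + 1 = 4$)
$\left(-3\right) 9 + N{\left(2,\frac{0 - 3}{-4 - 6} \right)} 135 = \left(-3\right) 9 + 4 \cdot 135 = -27 + 540 = 513$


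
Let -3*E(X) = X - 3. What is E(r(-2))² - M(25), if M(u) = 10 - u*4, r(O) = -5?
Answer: 874/9 ≈ 97.111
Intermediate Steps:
E(X) = 1 - X/3 (E(X) = -(X - 3)/3 = -(-3 + X)/3 = 1 - X/3)
M(u) = 10 - 4*u
E(r(-2))² - M(25) = (1 - ⅓*(-5))² - (10 - 4*25) = (1 + 5/3)² - (10 - 100) = (8/3)² - 1*(-90) = 64/9 + 90 = 874/9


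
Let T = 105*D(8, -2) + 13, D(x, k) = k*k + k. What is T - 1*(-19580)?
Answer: 19803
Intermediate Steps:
D(x, k) = k + k² (D(x, k) = k² + k = k + k²)
T = 223 (T = 105*(-2*(1 - 2)) + 13 = 105*(-2*(-1)) + 13 = 105*2 + 13 = 210 + 13 = 223)
T - 1*(-19580) = 223 - 1*(-19580) = 223 + 19580 = 19803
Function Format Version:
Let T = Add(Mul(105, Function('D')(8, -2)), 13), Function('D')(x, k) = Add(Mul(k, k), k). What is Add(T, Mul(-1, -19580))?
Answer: 19803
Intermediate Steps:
Function('D')(x, k) = Add(k, Pow(k, 2)) (Function('D')(x, k) = Add(Pow(k, 2), k) = Add(k, Pow(k, 2)))
T = 223 (T = Add(Mul(105, Mul(-2, Add(1, -2))), 13) = Add(Mul(105, Mul(-2, -1)), 13) = Add(Mul(105, 2), 13) = Add(210, 13) = 223)
Add(T, Mul(-1, -19580)) = Add(223, Mul(-1, -19580)) = Add(223, 19580) = 19803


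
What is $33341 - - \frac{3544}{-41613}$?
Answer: $\frac{1387415489}{41613} \approx 33341.0$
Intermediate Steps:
$33341 - - \frac{3544}{-41613} = 33341 - \left(-3544\right) \left(- \frac{1}{41613}\right) = 33341 - \frac{3544}{41613} = \frac{1387415489}{41613}$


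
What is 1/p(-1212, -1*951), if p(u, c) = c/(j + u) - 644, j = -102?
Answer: -438/281755 ≈ -0.0015545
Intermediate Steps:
p(u, c) = -644 + c/(-102 + u) (p(u, c) = c/(-102 + u) - 644 = -644 + c/(-102 + u))
1/p(-1212, -1*951) = 1/((65688 - 1*951 - 644*(-1212))/(-102 - 1212)) = 1/((65688 - 951 + 780528)/(-1314)) = 1/(-1/1314*845265) = 1/(-281755/438) = -438/281755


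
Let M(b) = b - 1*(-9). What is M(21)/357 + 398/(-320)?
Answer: -22081/19040 ≈ -1.1597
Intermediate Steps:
M(b) = 9 + b (M(b) = b + 9 = 9 + b)
M(21)/357 + 398/(-320) = (9 + 21)/357 + 398/(-320) = 30*(1/357) + 398*(-1/320) = 10/119 - 199/160 = -22081/19040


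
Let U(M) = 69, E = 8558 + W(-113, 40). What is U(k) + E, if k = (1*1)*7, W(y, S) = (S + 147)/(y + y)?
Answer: 1949515/226 ≈ 8626.2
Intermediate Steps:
W(y, S) = (147 + S)/(2*y) (W(y, S) = (147 + S)/((2*y)) = (147 + S)*(1/(2*y)) = (147 + S)/(2*y))
E = 1933921/226 (E = 8558 + (1/2)*(147 + 40)/(-113) = 8558 + (1/2)*(-1/113)*187 = 8558 - 187/226 = 1933921/226 ≈ 8557.2)
k = 7 (k = 1*7 = 7)
U(k) + E = 69 + 1933921/226 = 1949515/226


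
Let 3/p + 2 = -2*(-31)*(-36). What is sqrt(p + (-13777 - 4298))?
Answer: 9*I*sqrt(1113678042)/2234 ≈ 134.44*I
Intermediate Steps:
p = -3/2234 (p = 3/(-2 - 2*(-31)*(-36)) = 3/(-2 + 62*(-36)) = 3/(-2 - 2232) = 3/(-2234) = 3*(-1/2234) = -3/2234 ≈ -0.0013429)
sqrt(p + (-13777 - 4298)) = sqrt(-3/2234 + (-13777 - 4298)) = sqrt(-3/2234 - 18075) = sqrt(-40379553/2234) = 9*I*sqrt(1113678042)/2234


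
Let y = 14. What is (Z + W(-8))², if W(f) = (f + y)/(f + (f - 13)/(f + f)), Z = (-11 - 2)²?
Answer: 323532169/11449 ≈ 28259.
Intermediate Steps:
Z = 169 (Z = (-13)² = 169)
W(f) = (14 + f)/(f + (-13 + f)/(2*f)) (W(f) = (f + 14)/(f + (f - 13)/(f + f)) = (14 + f)/(f + (-13 + f)/((2*f))) = (14 + f)/(f + (-13 + f)*(1/(2*f))) = (14 + f)/(f + (-13 + f)/(2*f)))
(Z + W(-8))² = (169 + 2*(-8)*(14 - 8)/(-13 - 8 + 2*(-8)²))² = (169 + 2*(-8)*6/(-13 - 8 + 2*64))² = (169 + 2*(-8)*6/(-13 - 8 + 128))² = (169 + 2*(-8)*6/107)² = (169 + 2*(-8)*(1/107)*6)² = (169 - 96/107)² = (17987/107)² = 323532169/11449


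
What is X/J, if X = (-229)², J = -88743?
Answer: -52441/88743 ≈ -0.59093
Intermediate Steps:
X = 52441
X/J = 52441/(-88743) = 52441*(-1/88743) = -52441/88743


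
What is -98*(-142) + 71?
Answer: 13987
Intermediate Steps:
-98*(-142) + 71 = 13916 + 71 = 13987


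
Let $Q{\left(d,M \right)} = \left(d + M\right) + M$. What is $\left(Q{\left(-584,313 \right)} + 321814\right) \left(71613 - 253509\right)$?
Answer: $-58544318976$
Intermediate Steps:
$Q{\left(d,M \right)} = d + 2 M$ ($Q{\left(d,M \right)} = \left(M + d\right) + M = d + 2 M$)
$\left(Q{\left(-584,313 \right)} + 321814\right) \left(71613 - 253509\right) = \left(\left(-584 + 2 \cdot 313\right) + 321814\right) \left(71613 - 253509\right) = \left(\left(-584 + 626\right) + 321814\right) \left(-181896\right) = \left(42 + 321814\right) \left(-181896\right) = 321856 \left(-181896\right) = -58544318976$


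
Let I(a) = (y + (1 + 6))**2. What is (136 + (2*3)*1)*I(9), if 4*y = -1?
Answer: 51759/8 ≈ 6469.9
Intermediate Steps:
y = -1/4 (y = (1/4)*(-1) = -1/4 ≈ -0.25000)
I(a) = 729/16 (I(a) = (-1/4 + (1 + 6))**2 = (-1/4 + 7)**2 = (27/4)**2 = 729/16)
(136 + (2*3)*1)*I(9) = (136 + (2*3)*1)*(729/16) = (136 + 6*1)*(729/16) = (136 + 6)*(729/16) = 142*(729/16) = 51759/8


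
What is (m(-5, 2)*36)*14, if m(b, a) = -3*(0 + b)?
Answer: 7560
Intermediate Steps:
m(b, a) = -3*b
(m(-5, 2)*36)*14 = (-3*(-5)*36)*14 = (15*36)*14 = 540*14 = 7560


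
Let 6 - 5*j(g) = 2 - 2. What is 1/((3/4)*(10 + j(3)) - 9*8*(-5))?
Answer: 5/1842 ≈ 0.0027144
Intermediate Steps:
j(g) = 6/5 (j(g) = 6/5 - (2 - 2)/5 = 6/5 - 1/5*0 = 6/5 + 0 = 6/5)
1/((3/4)*(10 + j(3)) - 9*8*(-5)) = 1/((3/4)*(10 + 6/5) - 9*8*(-5)) = 1/((3*(1/4))*(56/5) - 72*(-5)) = 1/((3/4)*(56/5) + 360) = 1/(42/5 + 360) = 1/(1842/5) = 5/1842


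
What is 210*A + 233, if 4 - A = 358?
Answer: -74107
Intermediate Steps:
A = -354 (A = 4 - 1*358 = 4 - 358 = -354)
210*A + 233 = 210*(-354) + 233 = -74340 + 233 = -74107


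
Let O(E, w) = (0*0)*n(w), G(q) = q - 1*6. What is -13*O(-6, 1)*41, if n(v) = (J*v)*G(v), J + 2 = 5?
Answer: 0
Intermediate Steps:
G(q) = -6 + q (G(q) = q - 6 = -6 + q)
J = 3 (J = -2 + 5 = 3)
n(v) = 3*v*(-6 + v) (n(v) = (3*v)*(-6 + v) = 3*v*(-6 + v))
O(E, w) = 0 (O(E, w) = (0*0)*(3*w*(-6 + w)) = 0*(3*w*(-6 + w)) = 0)
-13*O(-6, 1)*41 = -13*0*41 = 0*41 = 0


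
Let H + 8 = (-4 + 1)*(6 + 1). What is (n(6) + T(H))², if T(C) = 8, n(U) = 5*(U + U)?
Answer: 4624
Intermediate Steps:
n(U) = 10*U (n(U) = 5*(2*U) = 10*U)
H = -29 (H = -8 + (-4 + 1)*(6 + 1) = -8 - 3*7 = -8 - 21 = -29)
(n(6) + T(H))² = (10*6 + 8)² = (60 + 8)² = 68² = 4624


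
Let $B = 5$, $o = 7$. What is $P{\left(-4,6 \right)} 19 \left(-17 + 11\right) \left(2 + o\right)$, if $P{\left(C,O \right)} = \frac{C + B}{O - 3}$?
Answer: $-342$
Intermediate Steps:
$P{\left(C,O \right)} = \frac{5 + C}{-3 + O}$ ($P{\left(C,O \right)} = \frac{C + 5}{O - 3} = \frac{5 + C}{-3 + O}$)
$P{\left(-4,6 \right)} 19 \left(-17 + 11\right) \left(2 + o\right) = \frac{5 - 4}{-3 + 6} \cdot 19 \left(-17 + 11\right) \left(2 + 7\right) = \frac{1}{3} \cdot 1 \cdot 19 \left(\left(-6\right) 9\right) = \frac{1}{3} \cdot 1 \cdot 19 \left(-54\right) = \frac{1}{3} \cdot 19 \left(-54\right) = \frac{19}{3} \left(-54\right) = -342$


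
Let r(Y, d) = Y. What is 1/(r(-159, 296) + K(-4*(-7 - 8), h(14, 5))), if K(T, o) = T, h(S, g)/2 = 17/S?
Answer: -1/99 ≈ -0.010101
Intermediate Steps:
h(S, g) = 34/S (h(S, g) = 2*(17/S) = 34/S)
1/(r(-159, 296) + K(-4*(-7 - 8), h(14, 5))) = 1/(-159 - 4*(-7 - 8)) = 1/(-159 - 4*(-15)) = 1/(-159 + 60) = 1/(-99) = -1/99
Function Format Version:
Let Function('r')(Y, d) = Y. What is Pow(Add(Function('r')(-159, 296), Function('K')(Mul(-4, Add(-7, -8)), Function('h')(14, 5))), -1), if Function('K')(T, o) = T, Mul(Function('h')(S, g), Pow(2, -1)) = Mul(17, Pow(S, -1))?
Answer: Rational(-1, 99) ≈ -0.010101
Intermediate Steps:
Function('h')(S, g) = Mul(34, Pow(S, -1)) (Function('h')(S, g) = Mul(2, Mul(17, Pow(S, -1))) = Mul(34, Pow(S, -1)))
Pow(Add(Function('r')(-159, 296), Function('K')(Mul(-4, Add(-7, -8)), Function('h')(14, 5))), -1) = Pow(Add(-159, Mul(-4, Add(-7, -8))), -1) = Pow(Add(-159, Mul(-4, -15)), -1) = Pow(Add(-159, 60), -1) = Pow(-99, -1) = Rational(-1, 99)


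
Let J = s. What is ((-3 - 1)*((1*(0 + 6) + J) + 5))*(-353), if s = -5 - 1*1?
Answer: 7060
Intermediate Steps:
s = -6 (s = -5 - 1 = -6)
J = -6
((-3 - 1)*((1*(0 + 6) + J) + 5))*(-353) = ((-3 - 1)*((1*(0 + 6) - 6) + 5))*(-353) = -4*((1*6 - 6) + 5)*(-353) = -4*((6 - 6) + 5)*(-353) = -4*(0 + 5)*(-353) = -4*5*(-353) = -20*(-353) = 7060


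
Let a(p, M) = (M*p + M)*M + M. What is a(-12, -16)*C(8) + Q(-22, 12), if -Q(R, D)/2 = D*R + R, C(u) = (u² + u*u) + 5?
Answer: -376084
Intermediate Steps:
C(u) = 5 + 2*u² (C(u) = (u² + u²) + 5 = 2*u² + 5 = 5 + 2*u²)
Q(R, D) = -2*R - 2*D*R (Q(R, D) = -2*(D*R + R) = -2*(R + D*R) = -2*R - 2*D*R)
a(p, M) = M + M*(M + M*p) (a(p, M) = (M + M*p)*M + M = M*(M + M*p) + M = M + M*(M + M*p))
a(-12, -16)*C(8) + Q(-22, 12) = (-16*(1 - 16 - 16*(-12)))*(5 + 2*8²) - 2*(-22)*(1 + 12) = (-16*(1 - 16 + 192))*(5 + 2*64) - 2*(-22)*13 = (-16*177)*(5 + 128) + 572 = -2832*133 + 572 = -376656 + 572 = -376084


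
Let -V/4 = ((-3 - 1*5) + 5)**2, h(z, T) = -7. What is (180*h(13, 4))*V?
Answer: 45360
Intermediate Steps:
V = -36 (V = -4*((-3 - 1*5) + 5)**2 = -4*((-3 - 5) + 5)**2 = -4*(-8 + 5)**2 = -4*(-3)**2 = -4*9 = -36)
(180*h(13, 4))*V = (180*(-7))*(-36) = -1260*(-36) = 45360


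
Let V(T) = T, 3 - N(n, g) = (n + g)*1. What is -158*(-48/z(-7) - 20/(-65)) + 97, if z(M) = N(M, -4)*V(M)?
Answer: -18475/637 ≈ -29.003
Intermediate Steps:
N(n, g) = 3 - g - n (N(n, g) = 3 - (n + g) = 3 - (g + n) = 3 + (-g - n) = 3 - g - n)
z(M) = M*(7 - M) (z(M) = (3 - 1*(-4) - M)*M = (3 + 4 - M)*M = (7 - M)*M = M*(7 - M))
-158*(-48/z(-7) - 20/(-65)) + 97 = -158*(-48*(-1/(7*(7 - 1*(-7)))) - 20/(-65)) + 97 = -158*(-48*(-1/(7*(7 + 7))) - 20*(-1/65)) + 97 = -158*(-48/((-7*14)) + 4/13) + 97 = -158*(-48/(-98) + 4/13) + 97 = -158*(-48*(-1/98) + 4/13) + 97 = -158*(24/49 + 4/13) + 97 = -158*508/637 + 97 = -80264/637 + 97 = -18475/637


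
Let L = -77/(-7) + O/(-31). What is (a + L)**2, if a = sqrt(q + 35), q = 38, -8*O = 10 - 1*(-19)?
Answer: 12090841/61504 + 2757*sqrt(73)/124 ≈ 386.55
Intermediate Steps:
O = -29/8 (O = -(10 - 1*(-19))/8 = -(10 + 19)/8 = -1/8*29 = -29/8 ≈ -3.6250)
a = sqrt(73) (a = sqrt(38 + 35) = sqrt(73) ≈ 8.5440)
L = 2757/248 (L = -77/(-7) - 29/8/(-31) = -77*(-1/7) - 29/8*(-1/31) = 11 + 29/248 = 2757/248 ≈ 11.117)
(a + L)**2 = (sqrt(73) + 2757/248)**2 = (2757/248 + sqrt(73))**2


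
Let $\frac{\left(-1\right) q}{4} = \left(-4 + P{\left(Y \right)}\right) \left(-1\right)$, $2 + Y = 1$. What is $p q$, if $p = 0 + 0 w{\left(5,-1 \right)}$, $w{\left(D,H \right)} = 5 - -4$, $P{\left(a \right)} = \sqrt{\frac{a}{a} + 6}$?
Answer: $0$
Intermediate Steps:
$Y = -1$ ($Y = -2 + 1 = -1$)
$P{\left(a \right)} = \sqrt{7}$ ($P{\left(a \right)} = \sqrt{1 + 6} = \sqrt{7}$)
$w{\left(D,H \right)} = 9$ ($w{\left(D,H \right)} = 5 + 4 = 9$)
$p = 0$ ($p = 0 + 0 \cdot 9 = 0 + 0 = 0$)
$q = -16 + 4 \sqrt{7}$ ($q = - 4 \left(-4 + \sqrt{7}\right) \left(-1\right) = - 4 \left(4 - \sqrt{7}\right) = -16 + 4 \sqrt{7} \approx -5.417$)
$p q = 0 \left(-16 + 4 \sqrt{7}\right) = 0$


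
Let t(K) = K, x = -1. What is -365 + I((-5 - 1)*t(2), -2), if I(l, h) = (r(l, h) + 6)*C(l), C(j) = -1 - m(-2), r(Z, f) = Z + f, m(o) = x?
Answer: -365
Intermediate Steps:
m(o) = -1
C(j) = 0 (C(j) = -1 - 1*(-1) = -1 + 1 = 0)
I(l, h) = 0 (I(l, h) = ((l + h) + 6)*0 = ((h + l) + 6)*0 = (6 + h + l)*0 = 0)
-365 + I((-5 - 1)*t(2), -2) = -365 + 0 = -365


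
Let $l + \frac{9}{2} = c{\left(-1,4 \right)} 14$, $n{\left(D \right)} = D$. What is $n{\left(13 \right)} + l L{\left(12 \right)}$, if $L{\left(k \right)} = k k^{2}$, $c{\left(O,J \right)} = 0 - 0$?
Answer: $-7763$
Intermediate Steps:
$c{\left(O,J \right)} = 0$ ($c{\left(O,J \right)} = 0 + 0 = 0$)
$L{\left(k \right)} = k^{3}$
$l = - \frac{9}{2}$ ($l = - \frac{9}{2} + 0 \cdot 14 = - \frac{9}{2} + 0 = - \frac{9}{2} \approx -4.5$)
$n{\left(13 \right)} + l L{\left(12 \right)} = 13 - \frac{9 \cdot 12^{3}}{2} = 13 - 7776 = -7763$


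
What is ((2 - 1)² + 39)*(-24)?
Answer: -960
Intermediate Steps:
((2 - 1)² + 39)*(-24) = (1² + 39)*(-24) = (1 + 39)*(-24) = 40*(-24) = -960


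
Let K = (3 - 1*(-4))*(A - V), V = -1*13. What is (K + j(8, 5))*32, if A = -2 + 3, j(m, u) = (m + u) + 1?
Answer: 3584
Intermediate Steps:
j(m, u) = 1 + m + u
A = 1
V = -13
K = 98 (K = (3 - 1*(-4))*(1 - 1*(-13)) = (3 + 4)*(1 + 13) = 7*14 = 98)
(K + j(8, 5))*32 = (98 + (1 + 8 + 5))*32 = (98 + 14)*32 = 112*32 = 3584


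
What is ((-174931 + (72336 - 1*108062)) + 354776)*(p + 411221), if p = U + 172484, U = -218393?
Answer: 52648400128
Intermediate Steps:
p = -45909 (p = -218393 + 172484 = -45909)
((-174931 + (72336 - 1*108062)) + 354776)*(p + 411221) = ((-174931 + (72336 - 1*108062)) + 354776)*(-45909 + 411221) = ((-174931 + (72336 - 108062)) + 354776)*365312 = ((-174931 - 35726) + 354776)*365312 = (-210657 + 354776)*365312 = 144119*365312 = 52648400128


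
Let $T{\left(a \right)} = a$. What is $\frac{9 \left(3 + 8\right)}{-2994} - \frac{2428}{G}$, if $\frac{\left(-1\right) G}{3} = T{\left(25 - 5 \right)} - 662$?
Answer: $- \frac{1243351}{961074} \approx -1.2937$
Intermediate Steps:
$G = 1926$ ($G = - 3 \left(\left(25 - 5\right) - 662\right) = - 3 \left(20 - 662\right) = \left(-3\right) \left(-642\right) = 1926$)
$\frac{9 \left(3 + 8\right)}{-2994} - \frac{2428}{G} = \frac{9 \left(3 + 8\right)}{-2994} - \frac{2428}{1926} = 9 \cdot 11 \left(- \frac{1}{2994}\right) - \frac{1214}{963} = 99 \left(- \frac{1}{2994}\right) - \frac{1214}{963} = - \frac{33}{998} - \frac{1214}{963} = - \frac{1243351}{961074}$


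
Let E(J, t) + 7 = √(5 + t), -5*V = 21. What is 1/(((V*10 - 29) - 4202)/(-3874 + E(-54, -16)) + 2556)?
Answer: 38515495145/98488011308377 - 4273*I*√11/98488011308377 ≈ 0.00039107 - 1.439e-10*I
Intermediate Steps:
V = -21/5 (V = -⅕*21 = -21/5 ≈ -4.2000)
E(J, t) = -7 + √(5 + t)
1/(((V*10 - 29) - 4202)/(-3874 + E(-54, -16)) + 2556) = 1/(((-21/5*10 - 29) - 4202)/(-3874 + (-7 + √(5 - 16))) + 2556) = 1/(((-42 - 29) - 4202)/(-3874 + (-7 + √(-11))) + 2556) = 1/((-71 - 4202)/(-3874 + (-7 + I*√11)) + 2556) = 1/(-4273/(-3881 + I*√11) + 2556) = 1/(2556 - 4273/(-3881 + I*√11))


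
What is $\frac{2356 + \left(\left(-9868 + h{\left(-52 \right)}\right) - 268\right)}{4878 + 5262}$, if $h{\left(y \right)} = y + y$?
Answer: $- \frac{657}{845} \approx -0.77751$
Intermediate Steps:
$h{\left(y \right)} = 2 y$
$\frac{2356 + \left(\left(-9868 + h{\left(-52 \right)}\right) - 268\right)}{4878 + 5262} = \frac{2356 + \left(\left(-9868 + 2 \left(-52\right)\right) - 268\right)}{4878 + 5262} = \frac{2356 - 10240}{10140} = \left(2356 - 10240\right) \frac{1}{10140} = \left(-7884\right) \frac{1}{10140} = - \frac{657}{845}$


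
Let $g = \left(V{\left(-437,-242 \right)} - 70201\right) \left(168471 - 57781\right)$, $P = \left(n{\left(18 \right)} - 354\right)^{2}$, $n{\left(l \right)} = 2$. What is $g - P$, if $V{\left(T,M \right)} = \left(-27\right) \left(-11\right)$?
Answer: $-7737797664$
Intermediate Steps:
$V{\left(T,M \right)} = 297$
$P = 123904$ ($P = \left(2 - 354\right)^{2} = \left(-352\right)^{2} = 123904$)
$g = -7737673760$ ($g = \left(297 - 70201\right) \left(168471 - 57781\right) = \left(-69904\right) 110690 = -7737673760$)
$g - P = -7737673760 - 123904 = -7737797664$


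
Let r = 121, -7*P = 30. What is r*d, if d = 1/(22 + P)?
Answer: 847/124 ≈ 6.8306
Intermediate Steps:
P = -30/7 (P = -⅐*30 = -30/7 ≈ -4.2857)
d = 7/124 (d = 1/(22 - 30/7) = 1/(124/7) = 7/124 ≈ 0.056452)
r*d = 121*(7/124) = 847/124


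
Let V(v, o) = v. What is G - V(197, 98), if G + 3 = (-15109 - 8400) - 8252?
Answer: -31961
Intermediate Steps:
G = -31764 (G = -3 + ((-15109 - 8400) - 8252) = -3 + (-23509 - 8252) = -3 - 31761 = -31764)
G - V(197, 98) = -31764 - 1*197 = -31764 - 197 = -31961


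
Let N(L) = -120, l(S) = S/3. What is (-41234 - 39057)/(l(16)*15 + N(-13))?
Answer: 80291/40 ≈ 2007.3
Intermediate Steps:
l(S) = S/3 (l(S) = S*(⅓) = S/3)
(-41234 - 39057)/(l(16)*15 + N(-13)) = (-41234 - 39057)/(((⅓)*16)*15 - 120) = -80291/((16/3)*15 - 120) = -80291/(80 - 120) = -80291/(-40) = -80291*(-1/40) = 80291/40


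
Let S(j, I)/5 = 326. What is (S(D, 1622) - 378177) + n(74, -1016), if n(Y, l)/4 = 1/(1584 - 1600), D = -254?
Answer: -1506189/4 ≈ -3.7655e+5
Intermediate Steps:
n(Y, l) = -¼ (n(Y, l) = 4/(1584 - 1600) = 4/(-16) = 4*(-1/16) = -¼)
S(j, I) = 1630 (S(j, I) = 5*326 = 1630)
(S(D, 1622) - 378177) + n(74, -1016) = (1630 - 378177) - ¼ = -376547 - ¼ = -1506189/4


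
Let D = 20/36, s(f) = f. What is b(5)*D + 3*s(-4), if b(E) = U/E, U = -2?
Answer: -110/9 ≈ -12.222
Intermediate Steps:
D = 5/9 (D = 20*(1/36) = 5/9 ≈ 0.55556)
b(E) = -2/E
b(5)*D + 3*s(-4) = -2/5*(5/9) + 3*(-4) = -2*⅕*(5/9) - 12 = -⅖*5/9 - 12 = -2/9 - 12 = -110/9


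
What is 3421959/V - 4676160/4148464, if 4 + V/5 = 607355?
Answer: -279908739/787366799645 ≈ -0.00035550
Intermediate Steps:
V = 3036755 (V = -20 + 5*607355 = -20 + 3036775 = 3036755)
3421959/V - 4676160/4148464 = 3421959/3036755 - 4676160/4148464 = 3421959*(1/3036755) - 4676160*1/4148464 = 3421959/3036755 - 292260/259279 = -279908739/787366799645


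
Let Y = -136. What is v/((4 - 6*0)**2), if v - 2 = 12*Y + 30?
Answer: -100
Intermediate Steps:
v = -1600 (v = 2 + (12*(-136) + 30) = 2 + (-1632 + 30) = 2 - 1602 = -1600)
v/((4 - 6*0)**2) = -1600/(4 - 6*0)**2 = -1600/(4 + 0)**2 = -1600/(4**2) = -1600/16 = -1600*1/16 = -100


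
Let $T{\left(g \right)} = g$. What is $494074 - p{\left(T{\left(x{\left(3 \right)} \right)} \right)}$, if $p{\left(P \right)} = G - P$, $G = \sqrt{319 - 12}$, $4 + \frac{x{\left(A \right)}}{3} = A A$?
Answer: $494089 - \sqrt{307} \approx 4.9407 \cdot 10^{5}$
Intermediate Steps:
$x{\left(A \right)} = -12 + 3 A^{2}$ ($x{\left(A \right)} = -12 + 3 A A = -12 + 3 A^{2}$)
$G = \sqrt{307} \approx 17.521$
$p{\left(P \right)} = \sqrt{307} - P$
$494074 - p{\left(T{\left(x{\left(3 \right)} \right)} \right)} = 494074 - \left(\sqrt{307} - \left(-12 + 3 \cdot 3^{2}\right)\right) = 494074 - \left(\sqrt{307} - \left(-12 + 3 \cdot 9\right)\right) = 494074 - \left(\sqrt{307} - \left(-12 + 27\right)\right) = 494074 - \left(\sqrt{307} - 15\right) = 494074 - \left(-15 + \sqrt{307}\right) = 494074 + \left(15 - \sqrt{307}\right) = 494089 - \sqrt{307}$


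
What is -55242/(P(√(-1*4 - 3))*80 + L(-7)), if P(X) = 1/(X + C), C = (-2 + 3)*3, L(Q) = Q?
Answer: -441936/239 - 276210*I*√7/239 ≈ -1849.1 - 3057.7*I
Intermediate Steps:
C = 3 (C = 1*3 = 3)
P(X) = 1/(3 + X) (P(X) = 1/(X + 3) = 1/(3 + X))
-55242/(P(√(-1*4 - 3))*80 + L(-7)) = -55242/(80/(3 + √(-1*4 - 3)) - 7) = -55242/(80/(3 + √(-4 - 3)) - 7) = -55242/(80/(3 + √(-7)) - 7) = -55242/(80/(3 + I*√7) - 7) = -55242/(-7 + 80/(3 + I*√7))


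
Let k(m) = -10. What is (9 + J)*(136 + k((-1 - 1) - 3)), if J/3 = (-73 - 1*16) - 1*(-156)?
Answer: 26460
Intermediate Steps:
J = 201 (J = 3*((-73 - 1*16) - 1*(-156)) = 3*((-73 - 16) + 156) = 3*(-89 + 156) = 3*67 = 201)
(9 + J)*(136 + k((-1 - 1) - 3)) = (9 + 201)*(136 - 10) = 210*126 = 26460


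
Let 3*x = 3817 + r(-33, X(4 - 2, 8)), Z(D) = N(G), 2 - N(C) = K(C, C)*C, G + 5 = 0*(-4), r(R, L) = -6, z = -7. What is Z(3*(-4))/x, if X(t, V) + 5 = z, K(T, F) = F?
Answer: -69/3811 ≈ -0.018105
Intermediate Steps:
X(t, V) = -12 (X(t, V) = -5 - 7 = -12)
G = -5 (G = -5 + 0*(-4) = -5 + 0 = -5)
N(C) = 2 - C² (N(C) = 2 - C*C = 2 - C²)
Z(D) = -23 (Z(D) = 2 - 1*(-5)² = 2 - 1*25 = 2 - 25 = -23)
x = 3811/3 (x = (3817 - 6)/3 = (⅓)*3811 = 3811/3 ≈ 1270.3)
Z(3*(-4))/x = -23/3811/3 = -23*3/3811 = -69/3811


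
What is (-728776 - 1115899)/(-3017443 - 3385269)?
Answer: 1844675/6402712 ≈ 0.28811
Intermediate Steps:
(-728776 - 1115899)/(-3017443 - 3385269) = -1844675/(-6402712) = -1844675*(-1/6402712) = 1844675/6402712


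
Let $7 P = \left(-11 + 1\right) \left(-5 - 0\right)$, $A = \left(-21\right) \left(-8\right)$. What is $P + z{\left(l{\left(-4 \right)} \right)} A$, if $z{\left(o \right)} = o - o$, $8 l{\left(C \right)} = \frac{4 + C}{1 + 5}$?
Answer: $\frac{50}{7} \approx 7.1429$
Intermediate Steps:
$A = 168$
$P = \frac{50}{7}$ ($P = \frac{\left(-11 + 1\right) \left(-5 - 0\right)}{7} = \frac{\left(-10\right) \left(-5 + 0\right)}{7} = \frac{\left(-10\right) \left(-5\right)}{7} = \frac{1}{7} \cdot 50 = \frac{50}{7} \approx 7.1429$)
$l{\left(C \right)} = \frac{1}{12} + \frac{C}{48}$ ($l{\left(C \right)} = \frac{\left(4 + C\right) \frac{1}{1 + 5}}{8} = \frac{\left(4 + C\right) \frac{1}{6}}{8} = \frac{\frac{2}{3} + \frac{C}{6}}{8} = \frac{1}{12} + \frac{C}{48}$)
$z{\left(o \right)} = 0$
$P + z{\left(l{\left(-4 \right)} \right)} A = \frac{50}{7} + 0 \cdot 168 = \frac{50}{7} + 0 = \frac{50}{7}$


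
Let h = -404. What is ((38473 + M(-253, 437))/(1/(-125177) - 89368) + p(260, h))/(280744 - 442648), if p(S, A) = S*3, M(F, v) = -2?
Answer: -8720902462493/1811190603652848 ≈ -0.0048150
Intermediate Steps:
p(S, A) = 3*S
((38473 + M(-253, 437))/(1/(-125177) - 89368) + p(260, h))/(280744 - 442648) = ((38473 - 2)/(1/(-125177) - 89368) + 3*260)/(280744 - 442648) = (38471/(-1/125177 - 89368) + 780)/(-161904) = (38471/(-11186818137/125177) + 780)*(-1/161904) = (38471*(-125177/11186818137) + 780)*(-1/161904) = (-4815684367/11186818137 + 780)*(-1/161904) = (8720902462493/11186818137)*(-1/161904) = -8720902462493/1811190603652848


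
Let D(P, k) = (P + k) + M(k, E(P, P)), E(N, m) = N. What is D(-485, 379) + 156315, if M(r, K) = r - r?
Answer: 156209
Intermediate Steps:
M(r, K) = 0
D(P, k) = P + k (D(P, k) = (P + k) + 0 = P + k)
D(-485, 379) + 156315 = (-485 + 379) + 156315 = -106 + 156315 = 156209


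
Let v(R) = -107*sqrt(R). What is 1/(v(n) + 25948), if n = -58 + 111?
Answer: 25948/672691907 + 107*sqrt(53)/672691907 ≈ 3.9731e-5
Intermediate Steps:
n = 53
1/(v(n) + 25948) = 1/(-107*sqrt(53) + 25948) = 1/(25948 - 107*sqrt(53))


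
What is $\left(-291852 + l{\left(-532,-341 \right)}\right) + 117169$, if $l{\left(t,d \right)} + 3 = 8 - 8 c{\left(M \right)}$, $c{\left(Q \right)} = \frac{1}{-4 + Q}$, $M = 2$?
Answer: $-174674$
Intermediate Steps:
$l{\left(t,d \right)} = 9$ ($l{\left(t,d \right)} = -3 + \left(8 - \frac{8}{-4 + 2}\right) = -3 + \left(8 - \frac{8}{-2}\right) = -3 + \left(8 - -4\right) = -3 + \left(8 + 4\right) = -3 + 12 = 9$)
$\left(-291852 + l{\left(-532,-341 \right)}\right) + 117169 = \left(-291852 + 9\right) + 117169 = -291843 + 117169 = -174674$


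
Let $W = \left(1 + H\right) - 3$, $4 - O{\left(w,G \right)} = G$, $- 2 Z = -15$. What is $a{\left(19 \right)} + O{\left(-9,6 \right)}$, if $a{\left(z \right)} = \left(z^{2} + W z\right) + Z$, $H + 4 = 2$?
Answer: $\frac{581}{2} \approx 290.5$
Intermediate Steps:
$Z = \frac{15}{2}$ ($Z = \left(- \frac{1}{2}\right) \left(-15\right) = \frac{15}{2} \approx 7.5$)
$H = -2$ ($H = -4 + 2 = -2$)
$O{\left(w,G \right)} = 4 - G$
$W = -4$ ($W = \left(1 - 2\right) - 3 = -1 - 3 = -4$)
$a{\left(z \right)} = \frac{15}{2} + z^{2} - 4 z$ ($a{\left(z \right)} = \left(z^{2} - 4 z\right) + \frac{15}{2} = \frac{15}{2} + z^{2} - 4 z$)
$a{\left(19 \right)} + O{\left(-9,6 \right)} = \left(\frac{15}{2} + 19^{2} - 76\right) + \left(4 - 6\right) = \left(\frac{15}{2} + 361 - 76\right) + \left(4 - 6\right) = \frac{585}{2} - 2 = \frac{581}{2}$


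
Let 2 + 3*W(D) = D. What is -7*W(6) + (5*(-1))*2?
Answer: -58/3 ≈ -19.333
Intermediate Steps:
W(D) = -⅔ + D/3
-7*W(6) + (5*(-1))*2 = -7*(-⅔ + (⅓)*6) + (5*(-1))*2 = -7*(-⅔ + 2) - 5*2 = -7*4/3 - 10 = -28/3 - 10 = -58/3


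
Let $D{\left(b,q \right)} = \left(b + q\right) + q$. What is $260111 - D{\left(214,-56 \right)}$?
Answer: $260009$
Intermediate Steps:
$D{\left(b,q \right)} = b + 2 q$
$260111 - D{\left(214,-56 \right)} = 260111 - \left(214 + 2 \left(-56\right)\right) = 260111 - \left(214 - 112\right) = 260111 - 102 = 260009$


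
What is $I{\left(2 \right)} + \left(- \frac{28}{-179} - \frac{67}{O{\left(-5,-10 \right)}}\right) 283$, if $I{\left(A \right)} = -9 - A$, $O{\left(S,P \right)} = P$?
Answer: $\frac{3453569}{1790} \approx 1929.4$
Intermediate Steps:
$I{\left(2 \right)} + \left(- \frac{28}{-179} - \frac{67}{O{\left(-5,-10 \right)}}\right) 283 = \left(-9 - 2\right) + \left(- \frac{28}{-179} - \frac{67}{-10}\right) 283 = \left(-9 - 2\right) + \left(\left(-28\right) \left(- \frac{1}{179}\right) - - \frac{67}{10}\right) 283 = -11 + \left(\frac{28}{179} + \frac{67}{10}\right) 283 = -11 + \frac{12273}{1790} \cdot 283 = -11 + \frac{3473259}{1790} = \frac{3453569}{1790}$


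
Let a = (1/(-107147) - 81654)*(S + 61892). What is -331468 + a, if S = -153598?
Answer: 802298548531338/107147 ≈ 7.4878e+9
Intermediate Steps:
a = 802334064333134/107147 (a = (1/(-107147) - 81654)*(-153598 + 61892) = (-1/107147 - 81654)*(-91706) = -8748981139/107147*(-91706) = 802334064333134/107147 ≈ 7.4882e+9)
-331468 + a = -331468 + 802334064333134/107147 = 802298548531338/107147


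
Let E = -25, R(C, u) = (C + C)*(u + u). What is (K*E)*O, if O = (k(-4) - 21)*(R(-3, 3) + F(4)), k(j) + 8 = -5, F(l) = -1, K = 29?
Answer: -912050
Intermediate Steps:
R(C, u) = 4*C*u (R(C, u) = (2*C)*(2*u) = 4*C*u)
k(j) = -13 (k(j) = -8 - 5 = -13)
O = 1258 (O = (-13 - 21)*(4*(-3)*3 - 1) = -34*(-36 - 1) = -34*(-37) = 1258)
(K*E)*O = (29*(-25))*1258 = -725*1258 = -912050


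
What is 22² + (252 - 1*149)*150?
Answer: 15934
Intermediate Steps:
22² + (252 - 1*149)*150 = 484 + (252 - 149)*150 = 484 + 103*150 = 484 + 15450 = 15934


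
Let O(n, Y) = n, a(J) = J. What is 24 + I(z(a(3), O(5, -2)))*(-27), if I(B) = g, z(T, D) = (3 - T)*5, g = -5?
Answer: 159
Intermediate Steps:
z(T, D) = 15 - 5*T
I(B) = -5
24 + I(z(a(3), O(5, -2)))*(-27) = 24 - 5*(-27) = 24 + 135 = 159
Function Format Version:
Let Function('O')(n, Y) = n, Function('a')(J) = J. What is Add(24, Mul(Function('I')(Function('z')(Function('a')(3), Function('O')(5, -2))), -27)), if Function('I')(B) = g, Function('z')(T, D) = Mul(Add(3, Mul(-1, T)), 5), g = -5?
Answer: 159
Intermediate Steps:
Function('z')(T, D) = Add(15, Mul(-5, T))
Function('I')(B) = -5
Add(24, Mul(Function('I')(Function('z')(Function('a')(3), Function('O')(5, -2))), -27)) = Add(24, Mul(-5, -27)) = Add(24, 135) = 159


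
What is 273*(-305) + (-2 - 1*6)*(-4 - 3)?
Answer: -83209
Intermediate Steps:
273*(-305) + (-2 - 1*6)*(-4 - 3) = -83265 + (-2 - 6)*(-7) = -83265 - 8*(-7) = -83265 + 56 = -83209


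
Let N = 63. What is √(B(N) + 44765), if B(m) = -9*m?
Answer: 7*√902 ≈ 210.23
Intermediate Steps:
√(B(N) + 44765) = √(-9*63 + 44765) = √(-567 + 44765) = √44198 = 7*√902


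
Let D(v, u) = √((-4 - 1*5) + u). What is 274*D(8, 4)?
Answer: 274*I*√5 ≈ 612.68*I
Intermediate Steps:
D(v, u) = √(-9 + u) (D(v, u) = √((-4 - 5) + u) = √(-9 + u))
274*D(8, 4) = 274*√(-9 + 4) = 274*√(-5) = 274*(I*√5) = 274*I*√5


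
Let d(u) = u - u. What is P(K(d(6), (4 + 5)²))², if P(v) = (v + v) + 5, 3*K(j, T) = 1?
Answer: 289/9 ≈ 32.111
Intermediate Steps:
d(u) = 0
K(j, T) = ⅓ (K(j, T) = (⅓)*1 = ⅓)
P(v) = 5 + 2*v (P(v) = 2*v + 5 = 5 + 2*v)
P(K(d(6), (4 + 5)²))² = (5 + 2*(⅓))² = (5 + ⅔)² = (17/3)² = 289/9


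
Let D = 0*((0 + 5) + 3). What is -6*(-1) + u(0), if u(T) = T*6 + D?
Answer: 6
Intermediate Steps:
D = 0 (D = 0*(5 + 3) = 0*8 = 0)
u(T) = 6*T (u(T) = T*6 + 0 = 6*T + 0 = 6*T)
-6*(-1) + u(0) = -6*(-1) + 6*0 = 6 + 0 = 6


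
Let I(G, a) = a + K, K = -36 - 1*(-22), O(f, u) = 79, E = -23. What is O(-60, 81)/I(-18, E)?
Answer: -79/37 ≈ -2.1351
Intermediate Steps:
K = -14 (K = -36 + 22 = -14)
I(G, a) = -14 + a (I(G, a) = a - 14 = -14 + a)
O(-60, 81)/I(-18, E) = 79/(-14 - 23) = 79/(-37) = 79*(-1/37) = -79/37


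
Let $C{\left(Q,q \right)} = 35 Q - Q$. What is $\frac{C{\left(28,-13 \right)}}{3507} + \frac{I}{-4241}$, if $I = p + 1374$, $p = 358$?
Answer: $- \frac{290956}{2124741} \approx -0.13694$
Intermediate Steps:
$C{\left(Q,q \right)} = 34 Q$
$I = 1732$ ($I = 358 + 1374 = 1732$)
$\frac{C{\left(28,-13 \right)}}{3507} + \frac{I}{-4241} = \frac{34 \cdot 28}{3507} + \frac{1732}{-4241} = 952 \cdot \frac{1}{3507} + 1732 \left(- \frac{1}{4241}\right) = \frac{136}{501} - \frac{1732}{4241} = - \frac{290956}{2124741}$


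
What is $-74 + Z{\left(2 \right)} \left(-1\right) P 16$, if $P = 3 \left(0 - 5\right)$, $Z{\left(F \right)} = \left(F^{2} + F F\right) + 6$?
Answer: $3286$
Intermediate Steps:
$Z{\left(F \right)} = 6 + 2 F^{2}$ ($Z{\left(F \right)} = \left(F^{2} + F^{2}\right) + 6 = 2 F^{2} + 6 = 6 + 2 F^{2}$)
$P = -15$ ($P = 3 \left(-5\right) = -15$)
$-74 + Z{\left(2 \right)} \left(-1\right) P 16 = -74 + \left(6 + 2 \cdot 2^{2}\right) \left(-1\right) \left(-15\right) 16 = -74 + \left(6 + 2 \cdot 4\right) \left(-1\right) \left(-15\right) 16 = -74 + \left(6 + 8\right) \left(-1\right) \left(-15\right) 16 = -74 + 14 \left(-1\right) \left(-15\right) 16 = -74 + \left(-14\right) \left(-15\right) 16 = -74 + 210 \cdot 16 = -74 + 3360 = 3286$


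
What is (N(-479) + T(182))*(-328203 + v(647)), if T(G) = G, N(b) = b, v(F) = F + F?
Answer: 97091973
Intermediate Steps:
v(F) = 2*F
(N(-479) + T(182))*(-328203 + v(647)) = (-479 + 182)*(-328203 + 2*647) = -297*(-328203 + 1294) = -297*(-326909) = 97091973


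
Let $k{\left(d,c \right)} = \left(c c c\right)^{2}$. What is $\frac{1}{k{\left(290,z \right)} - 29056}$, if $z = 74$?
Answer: $\frac{1}{164206461120} \approx 6.0899 \cdot 10^{-12}$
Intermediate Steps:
$k{\left(d,c \right)} = c^{6}$ ($k{\left(d,c \right)} = \left(c^{2} c\right)^{2} = \left(c^{3}\right)^{2} = c^{6}$)
$\frac{1}{k{\left(290,z \right)} - 29056} = \frac{1}{74^{6} - 29056} = \frac{1}{164206490176 - 29056} = \frac{1}{164206461120}$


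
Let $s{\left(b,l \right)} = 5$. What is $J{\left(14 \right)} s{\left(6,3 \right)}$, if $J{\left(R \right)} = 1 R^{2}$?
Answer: $980$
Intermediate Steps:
$J{\left(R \right)} = R^{2}$
$J{\left(14 \right)} s{\left(6,3 \right)} = 14^{2} \cdot 5 = 196 \cdot 5 = 980$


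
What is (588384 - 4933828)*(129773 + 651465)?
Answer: -3394825979672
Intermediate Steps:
(588384 - 4933828)*(129773 + 651465) = -4345444*781238 = -3394825979672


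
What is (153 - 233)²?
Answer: 6400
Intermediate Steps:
(153 - 233)² = (-80)² = 6400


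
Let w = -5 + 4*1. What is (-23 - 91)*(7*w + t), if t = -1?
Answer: 912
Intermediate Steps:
w = -1 (w = -5 + 4 = -1)
(-23 - 91)*(7*w + t) = (-23 - 91)*(7*(-1) - 1) = -114*(-7 - 1) = -114*(-8) = 912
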